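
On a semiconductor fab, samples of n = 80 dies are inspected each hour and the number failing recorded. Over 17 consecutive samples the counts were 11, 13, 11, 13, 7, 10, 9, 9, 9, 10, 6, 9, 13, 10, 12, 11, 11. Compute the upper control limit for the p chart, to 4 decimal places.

p̄ = Σdᵢ / (k·n) = 174 / (17 × 80) = 0.12794
UCL = p̄ + 3·√(p̄(1−p̄)/n) = 0.12794 + 3 × √(0.12794×0.87206/80) = 0.12794 + 3 × 0.03735 = 0.23998

0.2400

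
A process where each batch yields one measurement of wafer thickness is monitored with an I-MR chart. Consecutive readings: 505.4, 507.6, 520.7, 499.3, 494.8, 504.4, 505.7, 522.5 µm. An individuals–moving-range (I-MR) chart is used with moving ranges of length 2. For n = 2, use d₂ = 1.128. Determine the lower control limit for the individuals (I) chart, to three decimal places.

481.372

X̄ = (505.4 + 507.6 + 520.7 + 499.3 + 494.8 + 504.4 + 505.7 + 522.5) / 8 = 507.5500
Moving ranges: 2.2, 13.1, 21.4, 4.5, 9.6, 1.3, 16.8; M̄R̄ = 68.9000 / 7 = 9.8429
LCL = X̄ − 3·M̄R̄/d₂ = 507.5500 − 3 × 9.8429 / 1.128 = 481.3722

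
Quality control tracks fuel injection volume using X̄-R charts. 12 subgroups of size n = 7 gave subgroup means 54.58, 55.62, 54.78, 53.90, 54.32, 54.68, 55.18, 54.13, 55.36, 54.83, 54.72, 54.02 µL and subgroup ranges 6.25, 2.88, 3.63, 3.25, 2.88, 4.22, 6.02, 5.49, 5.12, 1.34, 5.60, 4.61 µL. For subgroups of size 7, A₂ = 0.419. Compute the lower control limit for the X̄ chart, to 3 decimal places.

X̄̄ = (54.58 + 55.62 + 54.78 + 53.90 + 54.32 + 54.68 + 55.18 + 54.13 + 55.36 + 54.83 + 54.72 + 54.02) / 12 = 656.1200 / 12 = 54.6767
R̄ = (6.25 + 2.88 + 3.63 + 3.25 + 2.88 + 4.22 + 6.02 + 5.49 + 5.12 + 1.34 + 5.60 + 4.61) / 12 = 51.2900 / 12 = 4.2742
LCL = X̄̄ − A₂·R̄ = 54.6767 − 0.419 × 4.2742 = 52.8858

52.886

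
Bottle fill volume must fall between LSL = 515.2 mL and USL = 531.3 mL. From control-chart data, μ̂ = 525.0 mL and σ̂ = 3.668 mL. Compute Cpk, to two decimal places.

0.57

Cpu = (USL − μ̂) / (3σ̂) = (531.3 − 525.0) / (3 × 3.668) = 0.5725; Cpl = (μ̂ − LSL) / (3σ̂) = (525.0 − 515.2) / (3 × 3.668) = 0.8906; Cpk = min(Cpu, Cpl) = 0.5725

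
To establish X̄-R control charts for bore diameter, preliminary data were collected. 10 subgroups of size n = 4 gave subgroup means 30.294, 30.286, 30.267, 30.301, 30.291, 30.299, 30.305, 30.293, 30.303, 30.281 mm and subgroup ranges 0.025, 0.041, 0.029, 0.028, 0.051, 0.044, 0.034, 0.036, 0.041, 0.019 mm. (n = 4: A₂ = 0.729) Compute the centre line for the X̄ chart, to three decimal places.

30.292

X̄̄ = (30.294 + 30.286 + 30.267 + 30.301 + 30.291 + 30.299 + 30.305 + 30.293 + 30.303 + 30.281) / 10 = 302.9200 / 10 = 30.2920
CL = X̄̄ = 30.2920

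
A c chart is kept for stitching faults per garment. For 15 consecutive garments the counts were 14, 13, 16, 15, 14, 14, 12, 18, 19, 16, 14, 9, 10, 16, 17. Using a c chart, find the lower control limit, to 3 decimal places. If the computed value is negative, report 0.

c̄ = (14 + 13 + 16 + 15 + 14 + 14 + 12 + 18 + 19 + 16 + 14 + 9 + 10 + 16 + 17) / 15 = 217 / 15 = 14.4667
LCL = c̄ − 3√c̄ = 14.4667 − 3 × 3.8035 = 3.0561

3.056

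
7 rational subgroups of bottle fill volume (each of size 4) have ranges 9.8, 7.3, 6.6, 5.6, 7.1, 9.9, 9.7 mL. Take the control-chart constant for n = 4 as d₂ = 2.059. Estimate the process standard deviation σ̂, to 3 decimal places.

3.885

R̄ = (9.8 + 7.3 + 6.6 + 5.6 + 7.1 + 9.9 + 9.7) / 7 = 8.0000
σ̂ = R̄ / d₂ = 8.0000 / 2.059 = 3.8854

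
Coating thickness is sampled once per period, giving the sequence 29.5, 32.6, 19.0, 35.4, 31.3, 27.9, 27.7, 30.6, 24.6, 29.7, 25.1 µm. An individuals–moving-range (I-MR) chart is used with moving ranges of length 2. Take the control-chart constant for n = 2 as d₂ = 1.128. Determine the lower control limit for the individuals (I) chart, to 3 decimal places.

X̄ = (29.5 + 32.6 + 19.0 + 35.4 + 31.3 + 27.9 + 27.7 + 30.6 + 24.6 + 29.7 + 25.1) / 11 = 28.4909
Moving ranges: 3.1, 13.6, 16.4, 4.1, 3.4, 0.2, 2.9, 6.0, 5.1, 4.6; M̄R̄ = 59.4000 / 10 = 5.9400
LCL = X̄ − 3·M̄R̄/d₂ = 28.4909 − 3 × 5.9400 / 1.128 = 12.6930

12.693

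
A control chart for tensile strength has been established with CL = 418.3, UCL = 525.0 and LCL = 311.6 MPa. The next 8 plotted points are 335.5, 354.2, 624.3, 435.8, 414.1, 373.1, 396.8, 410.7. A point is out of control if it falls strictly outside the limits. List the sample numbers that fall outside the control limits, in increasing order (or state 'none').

Compare each point to [311.6, 525.0]: sample 3 = 624.3 > UCL.

3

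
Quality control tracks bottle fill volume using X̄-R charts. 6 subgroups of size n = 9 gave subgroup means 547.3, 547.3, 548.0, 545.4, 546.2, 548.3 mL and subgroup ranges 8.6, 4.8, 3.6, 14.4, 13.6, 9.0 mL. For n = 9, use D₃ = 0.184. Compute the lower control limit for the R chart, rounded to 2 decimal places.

1.66

R̄ = (8.6 + 4.8 + 3.6 + 14.4 + 13.6 + 9.0) / 6 = 54.0000 / 6 = 9.0000
LCL_R = D₃·R̄ = 0.184 × 9.0000 = 1.6560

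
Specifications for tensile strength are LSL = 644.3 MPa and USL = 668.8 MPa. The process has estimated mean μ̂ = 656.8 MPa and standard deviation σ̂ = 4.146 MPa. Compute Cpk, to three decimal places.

0.965

Cpu = (USL − μ̂) / (3σ̂) = (668.8 − 656.8) / (3 × 4.146) = 0.9648; Cpl = (μ̂ − LSL) / (3σ̂) = (656.8 − 644.3) / (3 × 4.146) = 1.0050; Cpk = min(Cpu, Cpl) = 0.9648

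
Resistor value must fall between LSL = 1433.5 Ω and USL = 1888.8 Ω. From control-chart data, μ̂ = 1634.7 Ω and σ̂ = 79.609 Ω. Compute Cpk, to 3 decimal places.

Cpu = (USL − μ̂) / (3σ̂) = (1888.8 − 1634.7) / (3 × 79.609) = 1.0640; Cpl = (μ̂ − LSL) / (3σ̂) = (1634.7 − 1433.5) / (3 × 79.609) = 0.8425; Cpk = min(Cpu, Cpl) = 0.8425

0.842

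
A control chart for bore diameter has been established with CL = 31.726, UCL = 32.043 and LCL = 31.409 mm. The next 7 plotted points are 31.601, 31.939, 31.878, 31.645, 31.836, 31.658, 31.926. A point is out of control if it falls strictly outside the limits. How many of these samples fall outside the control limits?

All 7 points lie within [31.409, 32.043].

0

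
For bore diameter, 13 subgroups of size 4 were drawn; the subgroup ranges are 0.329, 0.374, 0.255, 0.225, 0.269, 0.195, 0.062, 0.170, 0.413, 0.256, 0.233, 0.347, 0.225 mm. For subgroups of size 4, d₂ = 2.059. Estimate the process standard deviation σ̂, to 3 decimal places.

R̄ = (0.329 + 0.374 + 0.255 + 0.225 + 0.269 + 0.195 + 0.062 + 0.170 + 0.413 + 0.256 + 0.233 + 0.347 + 0.225) / 13 = 0.2579
σ̂ = R̄ / d₂ = 0.2579 / 2.059 = 0.1253

0.125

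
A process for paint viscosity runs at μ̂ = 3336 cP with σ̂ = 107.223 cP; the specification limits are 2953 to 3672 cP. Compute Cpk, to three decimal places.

Cpu = (USL − μ̂) / (3σ̂) = (3672 − 3336) / (3 × 107.223) = 1.0446; Cpl = (μ̂ − LSL) / (3σ̂) = (3336 − 2953) / (3 × 107.223) = 1.1907; Cpk = min(Cpu, Cpl) = 1.0446

1.045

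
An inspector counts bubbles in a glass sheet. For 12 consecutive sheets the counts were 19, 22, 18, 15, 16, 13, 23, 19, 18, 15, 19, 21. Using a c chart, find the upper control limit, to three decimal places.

c̄ = (19 + 22 + 18 + 15 + 16 + 13 + 23 + 19 + 18 + 15 + 19 + 21) / 12 = 218 / 12 = 18.1667
UCL = c̄ + 3√c̄ = 18.1667 + 3 × √18.1667 = 18.1667 + 3 × 4.2622 = 30.9534

30.953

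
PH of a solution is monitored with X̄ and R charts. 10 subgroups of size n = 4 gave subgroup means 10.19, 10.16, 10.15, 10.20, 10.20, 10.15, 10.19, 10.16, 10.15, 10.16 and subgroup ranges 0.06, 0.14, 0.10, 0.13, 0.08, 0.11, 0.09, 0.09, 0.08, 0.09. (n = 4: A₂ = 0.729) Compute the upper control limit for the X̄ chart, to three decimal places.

10.242

X̄̄ = (10.19 + 10.16 + 10.15 + 10.20 + 10.20 + 10.15 + 10.19 + 10.16 + 10.15 + 10.16) / 10 = 101.7100 / 10 = 10.1710
R̄ = (0.06 + 0.14 + 0.10 + 0.13 + 0.08 + 0.11 + 0.09 + 0.09 + 0.08 + 0.09) / 10 = 0.9700 / 10 = 0.0970
UCL = X̄̄ + A₂·R̄ = 10.1710 + 0.729 × 0.0970 = 10.2417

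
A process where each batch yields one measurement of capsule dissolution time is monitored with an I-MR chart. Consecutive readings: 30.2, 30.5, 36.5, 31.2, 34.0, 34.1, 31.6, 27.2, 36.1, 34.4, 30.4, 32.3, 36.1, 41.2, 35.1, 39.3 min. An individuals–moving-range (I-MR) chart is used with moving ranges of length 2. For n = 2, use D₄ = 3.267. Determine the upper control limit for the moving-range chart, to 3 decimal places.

Moving ranges: 0.3, 6.0, 5.3, 2.8, 0.1, 2.5, 4.4, 8.9, 1.7, 4.0, 1.9, 3.8, 5.1, 6.1, 4.2; M̄R̄ = 57.1000 / 15 = 3.8067
UCL_MR = D₄·M̄R̄ = 3.267 × 3.8067 = 12.4364

12.436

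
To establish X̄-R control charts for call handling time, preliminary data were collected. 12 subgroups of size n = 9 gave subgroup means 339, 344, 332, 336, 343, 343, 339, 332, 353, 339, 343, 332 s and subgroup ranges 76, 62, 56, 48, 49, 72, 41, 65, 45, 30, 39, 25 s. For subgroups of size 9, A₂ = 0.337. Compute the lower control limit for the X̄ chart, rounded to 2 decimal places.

X̄̄ = (339 + 344 + 332 + 336 + 343 + 343 + 339 + 332 + 353 + 339 + 343 + 332) / 12 = 4075.0000 / 12 = 339.5833
R̄ = (76 + 62 + 56 + 48 + 49 + 72 + 41 + 65 + 45 + 30 + 39 + 25) / 12 = 608.0000 / 12 = 50.6667
LCL = X̄̄ − A₂·R̄ = 339.5833 − 0.337 × 50.6667 = 322.5087

322.51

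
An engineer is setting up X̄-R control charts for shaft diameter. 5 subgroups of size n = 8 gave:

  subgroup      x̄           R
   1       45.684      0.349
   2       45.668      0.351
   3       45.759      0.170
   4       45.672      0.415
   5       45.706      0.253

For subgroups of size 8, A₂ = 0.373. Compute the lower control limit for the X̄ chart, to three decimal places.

X̄̄ = (45.684 + 45.668 + 45.759 + 45.672 + 45.706) / 5 = 228.4890 / 5 = 45.6978
R̄ = (0.349 + 0.351 + 0.170 + 0.415 + 0.253) / 5 = 1.5380 / 5 = 0.3076
LCL = X̄̄ − A₂·R̄ = 45.6978 − 0.373 × 0.3076 = 45.5831

45.583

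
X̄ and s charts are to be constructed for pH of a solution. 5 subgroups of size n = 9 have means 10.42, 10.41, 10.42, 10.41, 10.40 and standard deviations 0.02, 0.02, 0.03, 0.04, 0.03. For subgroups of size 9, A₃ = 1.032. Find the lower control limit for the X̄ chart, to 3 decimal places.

X̄̄ = (10.42 + 10.41 + 10.42 + 10.41 + 10.40) / 5 = 10.4120
s̄ = (0.02 + 0.02 + 0.03 + 0.04 + 0.03) / 5 = 0.0280
LCL = X̄̄ − A₃·s̄ = 10.4120 − 1.032 × 0.0280 = 10.3831

10.383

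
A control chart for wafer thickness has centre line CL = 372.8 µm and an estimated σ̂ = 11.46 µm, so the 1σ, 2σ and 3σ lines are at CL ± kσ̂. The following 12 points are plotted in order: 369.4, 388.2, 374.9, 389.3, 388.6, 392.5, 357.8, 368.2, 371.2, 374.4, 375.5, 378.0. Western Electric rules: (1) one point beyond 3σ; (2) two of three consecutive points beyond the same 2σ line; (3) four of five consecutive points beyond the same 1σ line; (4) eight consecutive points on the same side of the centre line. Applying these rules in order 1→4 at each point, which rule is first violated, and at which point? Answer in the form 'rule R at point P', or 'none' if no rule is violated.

rule 3 at point 6

Zone of each point (C = within 1σ̂, B = 1σ̂–2σ̂, A = 2σ̂–3σ̂, * = beyond 3σ̂; sign = side of CL): 1:-C, 2:+B, 3:+C, 4:+B, 5:+B, 6:+B, 7:-B, 8:-C, 9:-C, 10:+C, 11:+C, 12:+C
Rule 3 (four of five consecutive points beyond the same 1σ limit) is satisfied at point 6.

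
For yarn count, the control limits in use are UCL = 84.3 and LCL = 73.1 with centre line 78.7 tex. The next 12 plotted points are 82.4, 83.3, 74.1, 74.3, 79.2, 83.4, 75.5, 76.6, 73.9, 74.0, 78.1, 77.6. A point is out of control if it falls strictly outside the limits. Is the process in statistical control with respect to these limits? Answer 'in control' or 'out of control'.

All 12 points lie within [73.1, 84.3].

in control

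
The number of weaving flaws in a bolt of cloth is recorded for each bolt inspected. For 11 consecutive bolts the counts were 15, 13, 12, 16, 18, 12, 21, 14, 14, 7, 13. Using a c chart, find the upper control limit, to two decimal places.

c̄ = (15 + 13 + 12 + 16 + 18 + 12 + 21 + 14 + 14 + 7 + 13) / 11 = 155 / 11 = 14.0909
UCL = c̄ + 3√c̄ = 14.0909 + 3 × √14.0909 = 14.0909 + 3 × 3.7538 = 25.3523

25.35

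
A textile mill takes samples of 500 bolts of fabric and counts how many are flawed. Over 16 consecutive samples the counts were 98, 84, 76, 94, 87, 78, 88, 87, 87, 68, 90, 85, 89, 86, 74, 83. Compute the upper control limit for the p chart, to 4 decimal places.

p̄ = Σdᵢ / (k·n) = 1354 / (16 × 500) = 0.16925
UCL = p̄ + 3·√(p̄(1−p̄)/n) = 0.16925 + 3 × √(0.16925×0.83075/500) = 0.16925 + 3 × 0.01677 = 0.21956

0.2196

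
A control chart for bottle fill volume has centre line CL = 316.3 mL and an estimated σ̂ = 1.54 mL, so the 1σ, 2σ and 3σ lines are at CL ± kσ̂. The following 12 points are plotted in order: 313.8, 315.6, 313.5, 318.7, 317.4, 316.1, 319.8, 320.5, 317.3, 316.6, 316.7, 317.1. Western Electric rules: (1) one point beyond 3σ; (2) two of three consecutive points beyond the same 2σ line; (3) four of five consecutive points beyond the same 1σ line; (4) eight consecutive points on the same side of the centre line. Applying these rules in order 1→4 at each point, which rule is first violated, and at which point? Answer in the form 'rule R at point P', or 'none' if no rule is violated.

rule 2 at point 8

Zone of each point (C = within 1σ̂, B = 1σ̂–2σ̂, A = 2σ̂–3σ̂, * = beyond 3σ̂; sign = side of CL): 1:-B, 2:-C, 3:-B, 4:+B, 5:+C, 6:-C, 7:+A, 8:+A, 9:+C, 10:+C, 11:+C, 12:+C
Rule 2 (two of three consecutive points beyond the same 2σ limit) is satisfied at point 8.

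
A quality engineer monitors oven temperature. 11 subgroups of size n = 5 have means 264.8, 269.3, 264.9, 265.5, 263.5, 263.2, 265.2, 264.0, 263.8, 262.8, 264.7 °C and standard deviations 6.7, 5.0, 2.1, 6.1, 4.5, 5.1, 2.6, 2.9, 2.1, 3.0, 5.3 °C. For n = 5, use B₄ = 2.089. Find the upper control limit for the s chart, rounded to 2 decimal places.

8.62

s̄ = (6.7 + 5.0 + 2.1 + 6.1 + 4.5 + 5.1 + 2.6 + 2.9 + 2.1 + 3.0 + 5.3) / 11 = 4.1273
UCL_s = B₄·s̄ = 2.089 × 4.1273 = 8.6219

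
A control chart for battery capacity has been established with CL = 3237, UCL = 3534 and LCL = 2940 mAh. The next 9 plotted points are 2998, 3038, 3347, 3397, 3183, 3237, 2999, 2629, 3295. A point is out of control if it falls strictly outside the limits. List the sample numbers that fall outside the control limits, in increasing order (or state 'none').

Compare each point to [2940, 3534]: sample 8 = 2629 < LCL.

8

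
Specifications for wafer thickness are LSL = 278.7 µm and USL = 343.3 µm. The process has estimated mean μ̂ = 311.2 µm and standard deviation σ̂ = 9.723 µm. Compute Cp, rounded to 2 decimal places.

Cp = (USL − LSL) / (6σ̂) = (343.3 − 278.7) / (6 × 9.723) = 64.6000 / 58.3380 = 1.1073

1.11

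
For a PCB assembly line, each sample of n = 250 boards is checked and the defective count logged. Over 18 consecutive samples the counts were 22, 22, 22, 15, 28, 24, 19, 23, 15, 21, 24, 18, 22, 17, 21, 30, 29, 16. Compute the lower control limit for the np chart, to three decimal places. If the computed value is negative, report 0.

8.241

p̄ = Σdᵢ / (k·n) = 388 / (18 × 250) = 0.08622
LCL = np̄ − 3·√(np̄(1−p̄)) = 21.5556 − 3 × 4.4381 = 8.2412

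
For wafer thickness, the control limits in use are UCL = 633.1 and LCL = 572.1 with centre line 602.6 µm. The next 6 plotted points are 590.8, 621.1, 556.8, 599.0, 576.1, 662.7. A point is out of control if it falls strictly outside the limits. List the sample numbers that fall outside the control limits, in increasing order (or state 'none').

Compare each point to [572.1, 633.1]: sample 3 = 556.8 < LCL; sample 6 = 662.7 > UCL.

3, 6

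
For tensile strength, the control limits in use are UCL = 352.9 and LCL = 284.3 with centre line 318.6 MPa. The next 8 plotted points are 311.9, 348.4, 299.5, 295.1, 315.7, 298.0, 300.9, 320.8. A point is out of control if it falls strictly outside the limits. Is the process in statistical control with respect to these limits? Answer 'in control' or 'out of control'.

in control

All 8 points lie within [284.3, 352.9].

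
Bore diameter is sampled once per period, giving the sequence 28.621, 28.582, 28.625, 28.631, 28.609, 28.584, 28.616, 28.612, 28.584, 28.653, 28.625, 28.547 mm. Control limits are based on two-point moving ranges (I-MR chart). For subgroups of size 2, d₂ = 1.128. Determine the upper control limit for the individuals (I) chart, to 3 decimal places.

X̄ = (28.621 + 28.582 + 28.625 + 28.631 + 28.609 + 28.584 + 28.616 + 28.612 + 28.584 + 28.653 + 28.625 + 28.547) / 12 = 28.6074
Moving ranges: 0.039, 0.043, 0.006, 0.022, 0.025, 0.032, 0.004, 0.028, 0.069, 0.028, 0.078; M̄R̄ = 0.3740 / 11 = 0.0340
UCL = X̄ + 3·M̄R̄/d₂ = 28.6074 + 3 × 0.0340 / 1.128 = 28.6978

28.698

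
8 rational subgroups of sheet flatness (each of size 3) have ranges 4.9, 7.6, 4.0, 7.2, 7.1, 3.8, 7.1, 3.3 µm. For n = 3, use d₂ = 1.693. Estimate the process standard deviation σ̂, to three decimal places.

3.323

R̄ = (4.9 + 7.6 + 4.0 + 7.2 + 7.1 + 3.8 + 7.1 + 3.3) / 8 = 5.6250
σ̂ = R̄ / d₂ = 5.6250 / 1.693 = 3.3225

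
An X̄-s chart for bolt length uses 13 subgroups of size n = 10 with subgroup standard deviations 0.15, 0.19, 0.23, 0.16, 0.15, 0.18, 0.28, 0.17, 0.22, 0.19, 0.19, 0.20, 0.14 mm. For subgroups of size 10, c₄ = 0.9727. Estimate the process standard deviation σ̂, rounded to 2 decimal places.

s̄ = (0.15 + 0.19 + 0.23 + 0.16 + 0.15 + 0.18 + 0.28 + 0.17 + 0.22 + 0.19 + 0.19 + 0.20 + 0.14) / 13 = 0.1885
σ̂ = s̄ / c₄ = 0.1885 / 0.9727 = 0.1938

0.19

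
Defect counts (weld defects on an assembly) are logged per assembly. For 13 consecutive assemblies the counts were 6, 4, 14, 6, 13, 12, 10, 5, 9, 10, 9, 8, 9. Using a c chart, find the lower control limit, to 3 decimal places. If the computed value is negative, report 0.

c̄ = (6 + 4 + 14 + 6 + 13 + 12 + 10 + 5 + 9 + 10 + 9 + 8 + 9) / 13 = 115 / 13 = 8.8462
LCL = c̄ − 3√c̄ = 8.8462 − 3 × 2.9742 = -0.0766 → 0 (cannot be negative)

0.000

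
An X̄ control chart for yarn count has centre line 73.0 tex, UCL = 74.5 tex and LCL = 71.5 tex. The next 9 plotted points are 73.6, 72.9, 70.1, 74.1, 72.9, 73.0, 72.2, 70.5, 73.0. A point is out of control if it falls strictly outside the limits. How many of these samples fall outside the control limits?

Compare each point to [71.5, 74.5]: sample 3 = 70.1 < LCL; sample 8 = 70.5 < LCL.

2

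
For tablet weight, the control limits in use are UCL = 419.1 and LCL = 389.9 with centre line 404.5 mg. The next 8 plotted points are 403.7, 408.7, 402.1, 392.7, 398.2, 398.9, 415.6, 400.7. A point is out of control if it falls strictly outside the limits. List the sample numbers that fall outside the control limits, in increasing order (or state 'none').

All 8 points lie within [389.9, 419.1].

none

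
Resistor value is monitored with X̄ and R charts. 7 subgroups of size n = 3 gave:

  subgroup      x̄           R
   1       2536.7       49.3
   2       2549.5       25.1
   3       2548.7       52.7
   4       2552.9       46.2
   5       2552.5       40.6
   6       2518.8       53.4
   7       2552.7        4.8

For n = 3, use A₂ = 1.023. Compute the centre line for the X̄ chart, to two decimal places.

X̄̄ = (2536.7 + 2549.5 + 2548.7 + 2552.9 + 2552.5 + 2518.8 + 2552.7) / 7 = 17811.8000 / 7 = 2544.5429
CL = X̄̄ = 2544.5429

2544.54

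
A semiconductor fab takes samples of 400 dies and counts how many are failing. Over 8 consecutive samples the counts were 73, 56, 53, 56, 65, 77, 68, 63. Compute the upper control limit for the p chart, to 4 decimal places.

0.2146

p̄ = Σdᵢ / (k·n) = 511 / (8 × 400) = 0.15969
UCL = p̄ + 3·√(p̄(1−p̄)/n) = 0.15969 + 3 × √(0.15969×0.84031/400) = 0.15969 + 3 × 0.01832 = 0.21463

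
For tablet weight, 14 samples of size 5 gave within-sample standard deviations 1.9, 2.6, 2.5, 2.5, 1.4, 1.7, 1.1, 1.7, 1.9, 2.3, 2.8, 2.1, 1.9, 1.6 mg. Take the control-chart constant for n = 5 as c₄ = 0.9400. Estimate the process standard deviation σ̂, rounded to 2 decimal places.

s̄ = (1.9 + 2.6 + 2.5 + 2.5 + 1.4 + 1.7 + 1.1 + 1.7 + 1.9 + 2.3 + 2.8 + 2.1 + 1.9 + 1.6) / 14 = 2.0000
σ̂ = s̄ / c₄ = 2.0000 / 0.9400 = 2.1277

2.13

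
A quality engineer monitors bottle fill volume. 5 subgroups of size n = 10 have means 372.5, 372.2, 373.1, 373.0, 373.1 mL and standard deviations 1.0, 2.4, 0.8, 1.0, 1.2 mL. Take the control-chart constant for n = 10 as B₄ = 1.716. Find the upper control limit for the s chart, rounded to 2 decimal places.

2.20

s̄ = (1.0 + 2.4 + 0.8 + 1.0 + 1.2) / 5 = 1.2800
UCL_s = B₄·s̄ = 1.716 × 1.2800 = 2.1965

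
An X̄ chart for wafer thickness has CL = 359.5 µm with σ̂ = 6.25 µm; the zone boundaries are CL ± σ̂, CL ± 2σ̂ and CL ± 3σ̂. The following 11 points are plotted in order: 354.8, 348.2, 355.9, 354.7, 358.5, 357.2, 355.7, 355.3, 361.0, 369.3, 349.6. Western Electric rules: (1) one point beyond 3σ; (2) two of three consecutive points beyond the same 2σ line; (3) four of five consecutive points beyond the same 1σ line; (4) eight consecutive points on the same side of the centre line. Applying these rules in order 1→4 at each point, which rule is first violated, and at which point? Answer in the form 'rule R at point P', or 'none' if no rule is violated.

Zone of each point (C = within 1σ̂, B = 1σ̂–2σ̂, A = 2σ̂–3σ̂, * = beyond 3σ̂; sign = side of CL): 1:-C, 2:-B, 3:-C, 4:-C, 5:-C, 6:-C, 7:-C, 8:-C, 9:+C, 10:+B, 11:-B
Rule 4 (eight consecutive points on the same side of the centre line) is satisfied at point 8.

rule 4 at point 8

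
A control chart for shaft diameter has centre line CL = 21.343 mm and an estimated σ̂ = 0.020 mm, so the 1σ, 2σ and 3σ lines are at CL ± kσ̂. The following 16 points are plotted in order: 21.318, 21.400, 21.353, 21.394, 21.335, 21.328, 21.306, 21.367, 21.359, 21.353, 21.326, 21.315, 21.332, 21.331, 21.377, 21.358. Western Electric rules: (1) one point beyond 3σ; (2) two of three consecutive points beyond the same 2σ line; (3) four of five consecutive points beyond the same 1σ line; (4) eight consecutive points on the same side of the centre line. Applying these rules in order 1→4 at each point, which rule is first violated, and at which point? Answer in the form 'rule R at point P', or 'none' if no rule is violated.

rule 2 at point 4

Zone of each point (C = within 1σ̂, B = 1σ̂–2σ̂, A = 2σ̂–3σ̂, * = beyond 3σ̂; sign = side of CL): 1:-B, 2:+A, 3:+C, 4:+A, 5:-C, 6:-C, 7:-B, 8:+B, 9:+C, 10:+C, 11:-C, 12:-B, 13:-C, 14:-C, 15:+B, 16:+C
Rule 2 (two of three consecutive points beyond the same 2σ limit) is satisfied at point 4.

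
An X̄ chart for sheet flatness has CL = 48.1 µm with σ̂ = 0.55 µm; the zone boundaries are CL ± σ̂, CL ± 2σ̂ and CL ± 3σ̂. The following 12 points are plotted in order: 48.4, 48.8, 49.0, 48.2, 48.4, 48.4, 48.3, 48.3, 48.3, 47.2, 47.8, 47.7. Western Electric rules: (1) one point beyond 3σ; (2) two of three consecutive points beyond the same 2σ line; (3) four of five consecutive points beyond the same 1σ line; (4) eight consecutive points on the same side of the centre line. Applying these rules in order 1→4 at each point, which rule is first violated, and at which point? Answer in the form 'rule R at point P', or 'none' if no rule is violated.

rule 4 at point 8

Zone of each point (C = within 1σ̂, B = 1σ̂–2σ̂, A = 2σ̂–3σ̂, * = beyond 3σ̂; sign = side of CL): 1:+C, 2:+B, 3:+B, 4:+C, 5:+C, 6:+C, 7:+C, 8:+C, 9:+C, 10:-B, 11:-C, 12:-C
Rule 4 (eight consecutive points on the same side of the centre line) is satisfied at point 8.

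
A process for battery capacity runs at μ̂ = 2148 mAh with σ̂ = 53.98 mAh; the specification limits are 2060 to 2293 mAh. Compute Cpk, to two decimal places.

Cpu = (USL − μ̂) / (3σ̂) = (2293 − 2148) / (3 × 53.98) = 0.8954; Cpl = (μ̂ − LSL) / (3σ̂) = (2148 − 2060) / (3 × 53.98) = 0.5434; Cpk = min(Cpu, Cpl) = 0.5434

0.54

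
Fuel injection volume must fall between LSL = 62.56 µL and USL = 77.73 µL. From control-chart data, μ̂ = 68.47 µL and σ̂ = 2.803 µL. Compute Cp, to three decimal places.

0.902

Cp = (USL − LSL) / (6σ̂) = (77.73 − 62.56) / (6 × 2.803) = 15.1700 / 16.8180 = 0.9020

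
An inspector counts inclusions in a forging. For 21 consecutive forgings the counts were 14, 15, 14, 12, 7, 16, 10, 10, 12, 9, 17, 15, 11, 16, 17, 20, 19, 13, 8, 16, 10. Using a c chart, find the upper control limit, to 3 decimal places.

c̄ = (14 + 15 + 14 + 12 + 7 + 16 + 10 + 10 + 12 + 9 + 17 + 15 + 11 + 16 + 17 + 20 + 19 + 13 + 8 + 16 + 10) / 21 = 281 / 21 = 13.3810
UCL = c̄ + 3√c̄ = 13.3810 + 3 × √13.3810 = 13.3810 + 3 × 3.6580 = 24.3549

24.355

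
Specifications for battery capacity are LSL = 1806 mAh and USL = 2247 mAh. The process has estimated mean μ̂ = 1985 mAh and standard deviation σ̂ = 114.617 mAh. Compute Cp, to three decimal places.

0.641

Cp = (USL − LSL) / (6σ̂) = (2247 − 1806) / (6 × 114.617) = 441.0000 / 687.7020 = 0.6413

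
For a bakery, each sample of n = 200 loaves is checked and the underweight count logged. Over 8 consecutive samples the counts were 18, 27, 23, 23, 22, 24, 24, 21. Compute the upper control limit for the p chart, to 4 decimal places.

p̄ = Σdᵢ / (k·n) = 182 / (8 × 200) = 0.11375
UCL = p̄ + 3·√(p̄(1−p̄)/n) = 0.11375 + 3 × √(0.11375×0.88625/200) = 0.11375 + 3 × 0.02245 = 0.18110

0.1811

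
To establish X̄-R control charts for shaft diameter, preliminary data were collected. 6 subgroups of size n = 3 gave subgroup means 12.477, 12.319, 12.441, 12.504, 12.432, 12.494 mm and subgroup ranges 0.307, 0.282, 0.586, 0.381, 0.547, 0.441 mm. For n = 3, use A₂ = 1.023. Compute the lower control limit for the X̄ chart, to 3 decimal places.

X̄̄ = (12.477 + 12.319 + 12.441 + 12.504 + 12.432 + 12.494) / 6 = 74.6670 / 6 = 12.4445
R̄ = (0.307 + 0.282 + 0.586 + 0.381 + 0.547 + 0.441) / 6 = 2.5440 / 6 = 0.4240
LCL = X̄̄ − A₂·R̄ = 12.4445 − 1.023 × 0.4240 = 12.0107

12.011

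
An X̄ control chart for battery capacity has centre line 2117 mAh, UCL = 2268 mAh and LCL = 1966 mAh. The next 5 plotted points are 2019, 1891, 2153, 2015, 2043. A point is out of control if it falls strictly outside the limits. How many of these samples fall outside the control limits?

Compare each point to [1966, 2268]: sample 2 = 1891 < LCL.

1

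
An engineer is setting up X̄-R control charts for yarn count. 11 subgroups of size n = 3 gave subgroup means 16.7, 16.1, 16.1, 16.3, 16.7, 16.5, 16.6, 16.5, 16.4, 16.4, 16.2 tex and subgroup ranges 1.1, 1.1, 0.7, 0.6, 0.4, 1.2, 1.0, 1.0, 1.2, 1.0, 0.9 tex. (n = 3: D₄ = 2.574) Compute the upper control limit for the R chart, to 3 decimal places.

R̄ = (1.1 + 1.1 + 0.7 + 0.6 + 0.4 + 1.2 + 1.0 + 1.0 + 1.2 + 1.0 + 0.9) / 11 = 10.2000 / 11 = 0.9273
UCL_R = D₄·R̄ = 2.574 × 0.9273 = 2.3868

2.387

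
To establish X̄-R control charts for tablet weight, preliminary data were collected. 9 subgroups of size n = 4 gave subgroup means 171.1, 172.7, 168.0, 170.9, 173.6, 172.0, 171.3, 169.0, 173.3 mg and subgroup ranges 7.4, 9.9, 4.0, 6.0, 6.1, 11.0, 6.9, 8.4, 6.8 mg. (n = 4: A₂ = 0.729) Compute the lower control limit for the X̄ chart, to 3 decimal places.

165.936

X̄̄ = (171.1 + 172.7 + 168.0 + 170.9 + 173.6 + 172.0 + 171.3 + 169.0 + 173.3) / 9 = 1541.9000 / 9 = 171.3222
R̄ = (7.4 + 9.9 + 4.0 + 6.0 + 6.1 + 11.0 + 6.9 + 8.4 + 6.8) / 9 = 66.5000 / 9 = 7.3889
LCL = X̄̄ − A₂·R̄ = 171.3222 − 0.729 × 7.3889 = 165.9357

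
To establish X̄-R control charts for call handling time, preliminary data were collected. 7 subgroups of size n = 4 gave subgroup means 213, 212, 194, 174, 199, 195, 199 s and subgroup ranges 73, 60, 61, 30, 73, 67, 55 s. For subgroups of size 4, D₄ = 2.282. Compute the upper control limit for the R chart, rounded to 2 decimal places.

136.59

R̄ = (73 + 60 + 61 + 30 + 73 + 67 + 55) / 7 = 419.0000 / 7 = 59.8571
UCL_R = D₄·R̄ = 2.282 × 59.8571 = 136.5940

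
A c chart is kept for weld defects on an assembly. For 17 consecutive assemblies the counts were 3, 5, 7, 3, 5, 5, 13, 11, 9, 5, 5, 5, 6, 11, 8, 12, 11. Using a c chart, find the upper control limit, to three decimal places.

15.396

c̄ = (3 + 5 + 7 + 3 + 5 + 5 + 13 + 11 + 9 + 5 + 5 + 5 + 6 + 11 + 8 + 12 + 11) / 17 = 124 / 17 = 7.2941
UCL = c̄ + 3√c̄ = 7.2941 + 3 × √7.2941 = 7.2941 + 3 × 2.7008 = 15.3964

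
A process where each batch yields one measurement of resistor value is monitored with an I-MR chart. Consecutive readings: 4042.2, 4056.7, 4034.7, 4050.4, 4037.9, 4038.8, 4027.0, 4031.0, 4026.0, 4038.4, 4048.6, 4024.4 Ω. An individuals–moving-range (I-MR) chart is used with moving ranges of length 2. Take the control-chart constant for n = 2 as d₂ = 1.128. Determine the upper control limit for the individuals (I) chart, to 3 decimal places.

4070.213

X̄ = (4042.2 + 4056.7 + 4034.7 + 4050.4 + 4037.9 + 4038.8 + 4027.0 + 4031.0 + 4026.0 + 4038.4 + 4048.6 + 4024.4) / 12 = 4038.0083
Moving ranges: 14.5, 22.0, 15.7, 12.5, 0.9, 11.8, 4.0, 5.0, 12.4, 10.2, 24.2; M̄R̄ = 133.2000 / 11 = 12.1091
UCL = X̄ + 3·M̄R̄/d₂ = 4038.0083 + 3 × 12.1091 / 1.128 = 4070.2134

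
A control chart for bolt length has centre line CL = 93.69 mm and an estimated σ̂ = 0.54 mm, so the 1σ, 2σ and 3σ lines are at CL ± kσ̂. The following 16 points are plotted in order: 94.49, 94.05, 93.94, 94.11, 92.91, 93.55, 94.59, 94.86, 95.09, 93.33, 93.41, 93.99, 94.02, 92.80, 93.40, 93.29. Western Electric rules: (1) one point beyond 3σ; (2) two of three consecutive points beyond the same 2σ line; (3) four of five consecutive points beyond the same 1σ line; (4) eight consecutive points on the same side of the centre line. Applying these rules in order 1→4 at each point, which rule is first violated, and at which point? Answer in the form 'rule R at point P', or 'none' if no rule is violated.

rule 2 at point 9

Zone of each point (C = within 1σ̂, B = 1σ̂–2σ̂, A = 2σ̂–3σ̂, * = beyond 3σ̂; sign = side of CL): 1:+B, 2:+C, 3:+C, 4:+C, 5:-B, 6:-C, 7:+B, 8:+A, 9:+A, 10:-C, 11:-C, 12:+C, 13:+C, 14:-B, 15:-C, 16:-C
Rule 2 (two of three consecutive points beyond the same 2σ limit) is satisfied at point 9.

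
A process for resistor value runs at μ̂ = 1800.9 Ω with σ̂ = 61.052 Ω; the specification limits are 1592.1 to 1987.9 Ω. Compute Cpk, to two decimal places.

Cpu = (USL − μ̂) / (3σ̂) = (1987.9 − 1800.9) / (3 × 61.052) = 1.0210; Cpl = (μ̂ − LSL) / (3σ̂) = (1800.9 − 1592.1) / (3 × 61.052) = 1.1400; Cpk = min(Cpu, Cpl) = 1.0210

1.02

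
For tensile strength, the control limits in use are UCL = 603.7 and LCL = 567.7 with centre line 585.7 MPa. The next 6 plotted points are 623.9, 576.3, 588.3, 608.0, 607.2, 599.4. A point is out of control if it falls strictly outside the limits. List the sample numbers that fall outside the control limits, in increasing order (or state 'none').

1, 4, 5

Compare each point to [567.7, 603.7]: sample 1 = 623.9 > UCL; sample 4 = 608.0 > UCL; sample 5 = 607.2 > UCL.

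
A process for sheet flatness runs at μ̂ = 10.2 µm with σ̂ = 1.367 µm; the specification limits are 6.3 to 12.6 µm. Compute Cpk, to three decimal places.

0.585

Cpu = (USL − μ̂) / (3σ̂) = (12.6 − 10.2) / (3 × 1.367) = 0.5852; Cpl = (μ̂ − LSL) / (3σ̂) = (10.2 − 6.3) / (3 × 1.367) = 0.9510; Cpk = min(Cpu, Cpl) = 0.5852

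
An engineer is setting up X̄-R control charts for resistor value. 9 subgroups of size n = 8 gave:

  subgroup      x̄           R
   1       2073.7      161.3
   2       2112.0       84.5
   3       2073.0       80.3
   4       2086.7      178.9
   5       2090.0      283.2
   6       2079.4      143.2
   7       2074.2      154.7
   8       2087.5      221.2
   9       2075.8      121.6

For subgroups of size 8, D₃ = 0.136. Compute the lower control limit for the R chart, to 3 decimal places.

R̄ = (161.3 + 84.5 + 80.3 + 178.9 + 283.2 + 143.2 + 154.7 + 221.2 + 121.6) / 9 = 1428.9000 / 9 = 158.7667
LCL_R = D₃·R̄ = 0.136 × 158.7667 = 21.5923

21.592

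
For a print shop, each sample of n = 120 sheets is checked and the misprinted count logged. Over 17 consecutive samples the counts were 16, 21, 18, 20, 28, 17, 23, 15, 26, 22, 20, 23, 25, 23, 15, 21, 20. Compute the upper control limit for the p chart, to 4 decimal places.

p̄ = Σdᵢ / (k·n) = 353 / (17 × 120) = 0.17304
UCL = p̄ + 3·√(p̄(1−p̄)/n) = 0.17304 + 3 × √(0.17304×0.82696/120) = 0.17304 + 3 × 0.03453 = 0.27664

0.2766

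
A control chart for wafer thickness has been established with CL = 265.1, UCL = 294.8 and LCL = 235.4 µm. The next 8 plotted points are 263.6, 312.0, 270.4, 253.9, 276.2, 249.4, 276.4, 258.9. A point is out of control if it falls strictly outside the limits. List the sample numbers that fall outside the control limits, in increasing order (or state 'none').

Compare each point to [235.4, 294.8]: sample 2 = 312.0 > UCL.

2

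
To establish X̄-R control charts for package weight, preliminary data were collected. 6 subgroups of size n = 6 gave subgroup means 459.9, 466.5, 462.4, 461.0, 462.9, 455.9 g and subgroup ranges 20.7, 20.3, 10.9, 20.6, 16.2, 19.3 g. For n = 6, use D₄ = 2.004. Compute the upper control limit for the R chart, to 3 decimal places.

36.072

R̄ = (20.7 + 20.3 + 10.9 + 20.6 + 16.2 + 19.3) / 6 = 108.0000 / 6 = 18.0000
UCL_R = D₄·R̄ = 2.004 × 18.0000 = 36.0720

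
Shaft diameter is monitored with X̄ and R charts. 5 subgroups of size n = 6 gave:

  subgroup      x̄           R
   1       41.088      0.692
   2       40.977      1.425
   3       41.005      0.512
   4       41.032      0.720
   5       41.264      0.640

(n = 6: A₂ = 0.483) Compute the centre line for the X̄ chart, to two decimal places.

X̄̄ = (41.088 + 40.977 + 41.005 + 41.032 + 41.264) / 5 = 205.3660 / 5 = 41.0732
CL = X̄̄ = 41.0732

41.07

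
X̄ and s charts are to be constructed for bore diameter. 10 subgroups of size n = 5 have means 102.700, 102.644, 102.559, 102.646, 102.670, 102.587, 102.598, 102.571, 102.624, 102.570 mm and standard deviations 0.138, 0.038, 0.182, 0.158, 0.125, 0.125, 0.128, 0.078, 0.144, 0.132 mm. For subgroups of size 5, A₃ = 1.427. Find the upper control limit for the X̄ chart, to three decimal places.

X̄̄ = (102.700 + 102.644 + 102.559 + 102.646 + 102.670 + 102.587 + 102.598 + 102.571 + 102.624 + 102.570) / 10 = 102.6169
s̄ = (0.138 + 0.038 + 0.182 + 0.158 + 0.125 + 0.125 + 0.128 + 0.078 + 0.144 + 0.132) / 10 = 0.1248
UCL = X̄̄ + A₃·s̄ = 102.6169 + 1.427 × 0.1248 = 102.7950

102.795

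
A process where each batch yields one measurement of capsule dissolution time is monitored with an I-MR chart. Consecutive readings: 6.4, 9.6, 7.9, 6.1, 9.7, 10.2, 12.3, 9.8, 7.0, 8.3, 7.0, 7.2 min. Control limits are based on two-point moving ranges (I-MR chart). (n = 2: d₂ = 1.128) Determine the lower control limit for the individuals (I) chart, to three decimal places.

X̄ = (6.4 + 9.6 + 7.9 + 6.1 + 9.7 + 10.2 + 12.3 + 9.8 + 7.0 + 8.3 + 7.0 + 7.2) / 12 = 8.4583
Moving ranges: 3.2, 1.7, 1.8, 3.6, 0.5, 2.1, 2.5, 2.8, 1.3, 1.3, 0.2; M̄R̄ = 21.0000 / 11 = 1.9091
LCL = X̄ − 3·M̄R̄/d₂ = 8.4583 − 3 × 1.9091 / 1.128 = 3.3810

3.381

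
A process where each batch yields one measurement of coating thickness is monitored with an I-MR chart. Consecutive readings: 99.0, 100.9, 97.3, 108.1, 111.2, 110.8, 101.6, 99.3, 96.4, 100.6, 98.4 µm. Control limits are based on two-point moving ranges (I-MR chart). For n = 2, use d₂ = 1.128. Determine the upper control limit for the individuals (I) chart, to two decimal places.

112.94

X̄ = (99.0 + 100.9 + 97.3 + 108.1 + 111.2 + 110.8 + 101.6 + 99.3 + 96.4 + 100.6 + 98.4) / 11 = 102.1455
Moving ranges: 1.9, 3.6, 10.8, 3.1, 0.4, 9.2, 2.3, 2.9, 4.2, 2.2; M̄R̄ = 40.6000 / 10 = 4.0600
UCL = X̄ + 3·M̄R̄/d₂ = 102.1455 + 3 × 4.0600 / 1.128 = 112.9433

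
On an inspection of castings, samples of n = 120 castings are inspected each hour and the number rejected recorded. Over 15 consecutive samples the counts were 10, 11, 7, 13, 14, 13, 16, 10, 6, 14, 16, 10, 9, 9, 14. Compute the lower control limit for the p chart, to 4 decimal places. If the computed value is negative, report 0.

p̄ = Σdᵢ / (k·n) = 172 / (15 × 120) = 0.09556
LCL = p̄ − 3·√(p̄(1−p̄)/n) = 0.09556 − 3 × 0.02684 = 0.01505

0.0150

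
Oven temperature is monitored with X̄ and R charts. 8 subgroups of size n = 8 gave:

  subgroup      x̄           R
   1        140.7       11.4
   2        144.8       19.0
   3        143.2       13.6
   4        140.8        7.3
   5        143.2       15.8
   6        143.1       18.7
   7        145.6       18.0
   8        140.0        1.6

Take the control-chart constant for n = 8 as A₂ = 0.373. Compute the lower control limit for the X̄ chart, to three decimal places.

X̄̄ = (140.7 + 144.8 + 143.2 + 140.8 + 143.2 + 143.1 + 145.6 + 140.0) / 8 = 1141.4000 / 8 = 142.6750
R̄ = (11.4 + 19.0 + 13.6 + 7.3 + 15.8 + 18.7 + 18.0 + 1.6) / 8 = 105.4000 / 8 = 13.1750
LCL = X̄̄ − A₂·R̄ = 142.6750 − 0.373 × 13.1750 = 137.7607

137.761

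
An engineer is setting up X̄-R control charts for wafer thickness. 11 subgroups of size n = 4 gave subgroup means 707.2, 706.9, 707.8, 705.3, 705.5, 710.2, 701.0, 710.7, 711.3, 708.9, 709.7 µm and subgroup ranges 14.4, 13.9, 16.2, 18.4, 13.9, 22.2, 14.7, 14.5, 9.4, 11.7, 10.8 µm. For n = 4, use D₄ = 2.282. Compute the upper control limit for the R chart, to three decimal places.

33.213

R̄ = (14.4 + 13.9 + 16.2 + 18.4 + 13.9 + 22.2 + 14.7 + 14.5 + 9.4 + 11.7 + 10.8) / 11 = 160.1000 / 11 = 14.5545
UCL_R = D₄·R̄ = 2.282 × 14.5545 = 33.2135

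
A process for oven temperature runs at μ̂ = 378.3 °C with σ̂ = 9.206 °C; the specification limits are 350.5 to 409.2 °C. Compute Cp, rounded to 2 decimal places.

Cp = (USL − LSL) / (6σ̂) = (409.2 − 350.5) / (6 × 9.206) = 58.7000 / 55.2360 = 1.0627

1.06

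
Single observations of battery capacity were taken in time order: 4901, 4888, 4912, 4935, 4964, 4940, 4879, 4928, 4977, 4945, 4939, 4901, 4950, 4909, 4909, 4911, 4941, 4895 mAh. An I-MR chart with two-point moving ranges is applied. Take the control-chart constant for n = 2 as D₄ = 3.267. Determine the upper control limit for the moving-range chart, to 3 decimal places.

99.163

Moving ranges: 13, 24, 23, 29, 24, 61, 49, 49, 32, 6, 38, 49, 41, 0, 2, 30, 46; M̄R̄ = 516.0000 / 17 = 30.3529
UCL_MR = D₄·M̄R̄ = 3.267 × 30.3529 = 99.1631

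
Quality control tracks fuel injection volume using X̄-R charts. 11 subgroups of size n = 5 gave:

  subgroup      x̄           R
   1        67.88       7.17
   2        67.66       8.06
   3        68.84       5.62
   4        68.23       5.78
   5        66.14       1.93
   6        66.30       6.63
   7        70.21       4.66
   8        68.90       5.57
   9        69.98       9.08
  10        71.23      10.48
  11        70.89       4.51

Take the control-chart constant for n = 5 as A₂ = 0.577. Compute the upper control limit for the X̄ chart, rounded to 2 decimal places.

72.40

X̄̄ = (67.88 + 67.66 + 68.84 + 68.23 + 66.14 + 66.30 + 70.21 + 68.90 + 69.98 + 71.23 + 70.89) / 11 = 756.2600 / 11 = 68.7509
R̄ = (7.17 + 8.06 + 5.62 + 5.78 + 1.93 + 6.63 + 4.66 + 5.57 + 9.08 + 10.48 + 4.51) / 11 = 69.4900 / 11 = 6.3173
UCL = X̄̄ + A₂·R̄ = 68.7509 + 0.577 × 6.3173 = 72.3960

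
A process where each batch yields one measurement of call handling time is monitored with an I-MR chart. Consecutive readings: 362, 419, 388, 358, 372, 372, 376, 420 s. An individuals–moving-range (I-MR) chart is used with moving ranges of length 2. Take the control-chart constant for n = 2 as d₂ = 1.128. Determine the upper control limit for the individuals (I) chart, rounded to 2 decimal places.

451.76

X̄ = (362 + 419 + 388 + 358 + 372 + 372 + 376 + 420) / 8 = 383.3750
Moving ranges: 57, 31, 30, 14, 0, 4, 44; M̄R̄ = 180.0000 / 7 = 25.7143
UCL = X̄ + 3·M̄R̄/d₂ = 383.3750 + 3 × 25.7143 / 1.128 = 451.7641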